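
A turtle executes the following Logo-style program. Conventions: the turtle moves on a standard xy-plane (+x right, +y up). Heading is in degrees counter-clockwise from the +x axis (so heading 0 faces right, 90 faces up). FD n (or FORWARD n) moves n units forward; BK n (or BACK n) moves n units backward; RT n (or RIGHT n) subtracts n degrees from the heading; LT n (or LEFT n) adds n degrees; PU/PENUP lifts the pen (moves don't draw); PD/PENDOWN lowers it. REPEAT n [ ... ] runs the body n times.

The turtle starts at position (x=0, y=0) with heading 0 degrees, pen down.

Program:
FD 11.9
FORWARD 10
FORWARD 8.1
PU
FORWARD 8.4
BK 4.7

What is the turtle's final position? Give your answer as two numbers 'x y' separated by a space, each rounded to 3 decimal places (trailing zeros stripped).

Executing turtle program step by step:
Start: pos=(0,0), heading=0, pen down
FD 11.9: (0,0) -> (11.9,0) [heading=0, draw]
FD 10: (11.9,0) -> (21.9,0) [heading=0, draw]
FD 8.1: (21.9,0) -> (30,0) [heading=0, draw]
PU: pen up
FD 8.4: (30,0) -> (38.4,0) [heading=0, move]
BK 4.7: (38.4,0) -> (33.7,0) [heading=0, move]
Final: pos=(33.7,0), heading=0, 3 segment(s) drawn

Answer: 33.7 0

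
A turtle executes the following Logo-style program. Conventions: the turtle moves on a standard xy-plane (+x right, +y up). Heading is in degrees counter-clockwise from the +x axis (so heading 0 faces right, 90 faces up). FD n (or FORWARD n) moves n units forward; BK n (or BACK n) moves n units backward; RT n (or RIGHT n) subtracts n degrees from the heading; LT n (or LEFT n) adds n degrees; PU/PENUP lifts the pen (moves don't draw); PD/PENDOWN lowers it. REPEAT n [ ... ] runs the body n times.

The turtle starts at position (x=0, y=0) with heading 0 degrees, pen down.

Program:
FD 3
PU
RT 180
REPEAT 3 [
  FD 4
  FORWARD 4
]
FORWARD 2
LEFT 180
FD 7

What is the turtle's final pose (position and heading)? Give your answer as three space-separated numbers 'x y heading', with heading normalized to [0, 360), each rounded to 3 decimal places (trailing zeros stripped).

Answer: -16 0 0

Derivation:
Executing turtle program step by step:
Start: pos=(0,0), heading=0, pen down
FD 3: (0,0) -> (3,0) [heading=0, draw]
PU: pen up
RT 180: heading 0 -> 180
REPEAT 3 [
  -- iteration 1/3 --
  FD 4: (3,0) -> (-1,0) [heading=180, move]
  FD 4: (-1,0) -> (-5,0) [heading=180, move]
  -- iteration 2/3 --
  FD 4: (-5,0) -> (-9,0) [heading=180, move]
  FD 4: (-9,0) -> (-13,0) [heading=180, move]
  -- iteration 3/3 --
  FD 4: (-13,0) -> (-17,0) [heading=180, move]
  FD 4: (-17,0) -> (-21,0) [heading=180, move]
]
FD 2: (-21,0) -> (-23,0) [heading=180, move]
LT 180: heading 180 -> 0
FD 7: (-23,0) -> (-16,0) [heading=0, move]
Final: pos=(-16,0), heading=0, 1 segment(s) drawn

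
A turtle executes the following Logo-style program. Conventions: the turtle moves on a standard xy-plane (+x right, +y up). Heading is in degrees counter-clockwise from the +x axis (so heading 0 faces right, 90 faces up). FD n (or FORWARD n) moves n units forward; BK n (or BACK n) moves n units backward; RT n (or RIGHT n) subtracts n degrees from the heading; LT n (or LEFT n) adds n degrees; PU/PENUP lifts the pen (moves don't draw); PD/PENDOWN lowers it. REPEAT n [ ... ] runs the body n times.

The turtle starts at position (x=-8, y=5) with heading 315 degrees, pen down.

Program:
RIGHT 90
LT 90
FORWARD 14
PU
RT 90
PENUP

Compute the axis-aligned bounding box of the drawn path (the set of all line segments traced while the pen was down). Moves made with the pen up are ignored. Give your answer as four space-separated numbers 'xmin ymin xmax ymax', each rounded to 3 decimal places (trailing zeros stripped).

Answer: -8 -4.899 1.899 5

Derivation:
Executing turtle program step by step:
Start: pos=(-8,5), heading=315, pen down
RT 90: heading 315 -> 225
LT 90: heading 225 -> 315
FD 14: (-8,5) -> (1.899,-4.899) [heading=315, draw]
PU: pen up
RT 90: heading 315 -> 225
PU: pen up
Final: pos=(1.899,-4.899), heading=225, 1 segment(s) drawn

Segment endpoints: x in {-8, 1.899}, y in {-4.899, 5}
xmin=-8, ymin=-4.899, xmax=1.899, ymax=5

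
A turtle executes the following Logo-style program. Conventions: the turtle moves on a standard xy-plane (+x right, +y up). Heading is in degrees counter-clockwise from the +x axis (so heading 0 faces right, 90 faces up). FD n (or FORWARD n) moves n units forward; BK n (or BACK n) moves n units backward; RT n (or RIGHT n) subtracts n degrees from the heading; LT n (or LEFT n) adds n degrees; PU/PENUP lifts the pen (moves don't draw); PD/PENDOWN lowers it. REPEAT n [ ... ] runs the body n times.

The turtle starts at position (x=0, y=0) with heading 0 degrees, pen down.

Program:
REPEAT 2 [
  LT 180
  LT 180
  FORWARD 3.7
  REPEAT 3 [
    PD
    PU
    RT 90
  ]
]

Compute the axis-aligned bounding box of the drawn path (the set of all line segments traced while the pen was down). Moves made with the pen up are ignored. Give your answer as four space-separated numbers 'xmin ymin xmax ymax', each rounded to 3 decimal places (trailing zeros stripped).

Answer: 0 0 3.7 0

Derivation:
Executing turtle program step by step:
Start: pos=(0,0), heading=0, pen down
REPEAT 2 [
  -- iteration 1/2 --
  LT 180: heading 0 -> 180
  LT 180: heading 180 -> 0
  FD 3.7: (0,0) -> (3.7,0) [heading=0, draw]
  REPEAT 3 [
    -- iteration 1/3 --
    PD: pen down
    PU: pen up
    RT 90: heading 0 -> 270
    -- iteration 2/3 --
    PD: pen down
    PU: pen up
    RT 90: heading 270 -> 180
    -- iteration 3/3 --
    PD: pen down
    PU: pen up
    RT 90: heading 180 -> 90
  ]
  -- iteration 2/2 --
  LT 180: heading 90 -> 270
  LT 180: heading 270 -> 90
  FD 3.7: (3.7,0) -> (3.7,3.7) [heading=90, move]
  REPEAT 3 [
    -- iteration 1/3 --
    PD: pen down
    PU: pen up
    RT 90: heading 90 -> 0
    -- iteration 2/3 --
    PD: pen down
    PU: pen up
    RT 90: heading 0 -> 270
    -- iteration 3/3 --
    PD: pen down
    PU: pen up
    RT 90: heading 270 -> 180
  ]
]
Final: pos=(3.7,3.7), heading=180, 1 segment(s) drawn

Segment endpoints: x in {0, 3.7}, y in {0, 0}
xmin=0, ymin=0, xmax=3.7, ymax=0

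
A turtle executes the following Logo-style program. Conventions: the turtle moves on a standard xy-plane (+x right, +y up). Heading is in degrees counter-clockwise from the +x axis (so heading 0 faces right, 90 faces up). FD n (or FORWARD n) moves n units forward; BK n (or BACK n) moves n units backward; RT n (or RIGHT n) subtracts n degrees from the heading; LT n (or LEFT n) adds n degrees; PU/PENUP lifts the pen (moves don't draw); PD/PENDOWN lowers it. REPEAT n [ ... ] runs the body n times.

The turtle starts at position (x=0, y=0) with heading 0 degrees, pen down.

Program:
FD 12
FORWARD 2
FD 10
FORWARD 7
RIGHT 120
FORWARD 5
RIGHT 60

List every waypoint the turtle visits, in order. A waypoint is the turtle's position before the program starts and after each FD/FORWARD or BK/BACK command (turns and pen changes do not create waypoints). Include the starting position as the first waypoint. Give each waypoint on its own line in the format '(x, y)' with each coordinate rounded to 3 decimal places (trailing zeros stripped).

Answer: (0, 0)
(12, 0)
(14, 0)
(24, 0)
(31, 0)
(28.5, -4.33)

Derivation:
Executing turtle program step by step:
Start: pos=(0,0), heading=0, pen down
FD 12: (0,0) -> (12,0) [heading=0, draw]
FD 2: (12,0) -> (14,0) [heading=0, draw]
FD 10: (14,0) -> (24,0) [heading=0, draw]
FD 7: (24,0) -> (31,0) [heading=0, draw]
RT 120: heading 0 -> 240
FD 5: (31,0) -> (28.5,-4.33) [heading=240, draw]
RT 60: heading 240 -> 180
Final: pos=(28.5,-4.33), heading=180, 5 segment(s) drawn
Waypoints (6 total):
(0, 0)
(12, 0)
(14, 0)
(24, 0)
(31, 0)
(28.5, -4.33)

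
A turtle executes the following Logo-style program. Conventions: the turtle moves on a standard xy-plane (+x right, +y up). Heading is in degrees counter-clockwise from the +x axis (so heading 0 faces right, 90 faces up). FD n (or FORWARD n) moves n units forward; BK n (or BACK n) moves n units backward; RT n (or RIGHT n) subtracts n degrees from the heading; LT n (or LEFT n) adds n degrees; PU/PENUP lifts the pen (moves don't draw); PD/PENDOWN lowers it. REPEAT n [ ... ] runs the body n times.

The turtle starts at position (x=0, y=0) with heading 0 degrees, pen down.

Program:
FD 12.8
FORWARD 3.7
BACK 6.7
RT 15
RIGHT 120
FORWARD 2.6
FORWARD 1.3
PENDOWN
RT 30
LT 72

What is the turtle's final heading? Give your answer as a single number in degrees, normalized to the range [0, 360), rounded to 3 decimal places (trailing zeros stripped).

Executing turtle program step by step:
Start: pos=(0,0), heading=0, pen down
FD 12.8: (0,0) -> (12.8,0) [heading=0, draw]
FD 3.7: (12.8,0) -> (16.5,0) [heading=0, draw]
BK 6.7: (16.5,0) -> (9.8,0) [heading=0, draw]
RT 15: heading 0 -> 345
RT 120: heading 345 -> 225
FD 2.6: (9.8,0) -> (7.962,-1.838) [heading=225, draw]
FD 1.3: (7.962,-1.838) -> (7.042,-2.758) [heading=225, draw]
PD: pen down
RT 30: heading 225 -> 195
LT 72: heading 195 -> 267
Final: pos=(7.042,-2.758), heading=267, 5 segment(s) drawn

Answer: 267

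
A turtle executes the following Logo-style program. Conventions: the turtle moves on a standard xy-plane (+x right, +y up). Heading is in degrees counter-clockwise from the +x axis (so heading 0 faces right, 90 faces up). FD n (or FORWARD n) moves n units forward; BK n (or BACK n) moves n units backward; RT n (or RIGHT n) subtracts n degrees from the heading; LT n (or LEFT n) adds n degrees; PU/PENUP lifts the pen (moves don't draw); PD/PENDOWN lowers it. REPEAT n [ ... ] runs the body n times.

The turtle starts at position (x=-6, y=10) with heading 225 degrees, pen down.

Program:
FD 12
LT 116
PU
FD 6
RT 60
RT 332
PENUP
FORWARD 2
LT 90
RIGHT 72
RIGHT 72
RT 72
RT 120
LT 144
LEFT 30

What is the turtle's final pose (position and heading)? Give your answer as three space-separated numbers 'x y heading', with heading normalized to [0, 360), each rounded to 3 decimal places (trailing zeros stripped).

Executing turtle program step by step:
Start: pos=(-6,10), heading=225, pen down
FD 12: (-6,10) -> (-14.485,1.515) [heading=225, draw]
LT 116: heading 225 -> 341
PU: pen up
FD 6: (-14.485,1.515) -> (-8.812,-0.439) [heading=341, move]
RT 60: heading 341 -> 281
RT 332: heading 281 -> 309
PU: pen up
FD 2: (-8.812,-0.439) -> (-7.554,-1.993) [heading=309, move]
LT 90: heading 309 -> 39
RT 72: heading 39 -> 327
RT 72: heading 327 -> 255
RT 72: heading 255 -> 183
RT 120: heading 183 -> 63
LT 144: heading 63 -> 207
LT 30: heading 207 -> 237
Final: pos=(-7.554,-1.993), heading=237, 1 segment(s) drawn

Answer: -7.554 -1.993 237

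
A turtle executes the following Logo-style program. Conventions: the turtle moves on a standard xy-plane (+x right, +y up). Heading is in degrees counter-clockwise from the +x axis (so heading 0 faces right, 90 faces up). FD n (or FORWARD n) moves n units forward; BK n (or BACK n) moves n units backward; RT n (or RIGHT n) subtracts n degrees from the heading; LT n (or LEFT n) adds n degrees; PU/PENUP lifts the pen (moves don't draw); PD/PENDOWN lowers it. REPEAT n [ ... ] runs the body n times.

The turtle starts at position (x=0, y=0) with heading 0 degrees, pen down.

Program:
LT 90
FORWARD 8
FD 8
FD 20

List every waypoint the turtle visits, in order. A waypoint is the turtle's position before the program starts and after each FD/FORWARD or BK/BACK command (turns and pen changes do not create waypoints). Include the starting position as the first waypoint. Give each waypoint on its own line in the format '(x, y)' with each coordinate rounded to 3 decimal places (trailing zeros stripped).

Answer: (0, 0)
(0, 8)
(0, 16)
(0, 36)

Derivation:
Executing turtle program step by step:
Start: pos=(0,0), heading=0, pen down
LT 90: heading 0 -> 90
FD 8: (0,0) -> (0,8) [heading=90, draw]
FD 8: (0,8) -> (0,16) [heading=90, draw]
FD 20: (0,16) -> (0,36) [heading=90, draw]
Final: pos=(0,36), heading=90, 3 segment(s) drawn
Waypoints (4 total):
(0, 0)
(0, 8)
(0, 16)
(0, 36)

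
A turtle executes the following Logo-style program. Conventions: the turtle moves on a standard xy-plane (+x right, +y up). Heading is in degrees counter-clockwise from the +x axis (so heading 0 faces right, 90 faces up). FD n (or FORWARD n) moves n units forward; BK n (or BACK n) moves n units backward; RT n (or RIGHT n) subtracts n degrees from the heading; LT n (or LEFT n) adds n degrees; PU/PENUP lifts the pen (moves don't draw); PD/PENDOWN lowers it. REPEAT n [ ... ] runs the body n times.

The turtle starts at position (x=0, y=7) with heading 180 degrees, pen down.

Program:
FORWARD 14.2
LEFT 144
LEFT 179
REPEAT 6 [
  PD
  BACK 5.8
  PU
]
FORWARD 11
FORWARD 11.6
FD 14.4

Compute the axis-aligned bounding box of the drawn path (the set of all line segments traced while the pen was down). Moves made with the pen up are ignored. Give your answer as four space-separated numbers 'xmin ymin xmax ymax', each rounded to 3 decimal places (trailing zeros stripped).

Executing turtle program step by step:
Start: pos=(0,7), heading=180, pen down
FD 14.2: (0,7) -> (-14.2,7) [heading=180, draw]
LT 144: heading 180 -> 324
LT 179: heading 324 -> 143
REPEAT 6 [
  -- iteration 1/6 --
  PD: pen down
  BK 5.8: (-14.2,7) -> (-9.568,3.509) [heading=143, draw]
  PU: pen up
  -- iteration 2/6 --
  PD: pen down
  BK 5.8: (-9.568,3.509) -> (-4.936,0.019) [heading=143, draw]
  PU: pen up
  -- iteration 3/6 --
  PD: pen down
  BK 5.8: (-4.936,0.019) -> (-0.304,-3.472) [heading=143, draw]
  PU: pen up
  -- iteration 4/6 --
  PD: pen down
  BK 5.8: (-0.304,-3.472) -> (4.328,-6.962) [heading=143, draw]
  PU: pen up
  -- iteration 5/6 --
  PD: pen down
  BK 5.8: (4.328,-6.962) -> (8.96,-10.453) [heading=143, draw]
  PU: pen up
  -- iteration 6/6 --
  PD: pen down
  BK 5.8: (8.96,-10.453) -> (13.593,-13.943) [heading=143, draw]
  PU: pen up
]
FD 11: (13.593,-13.943) -> (4.808,-7.323) [heading=143, move]
FD 11.6: (4.808,-7.323) -> (-4.457,-0.342) [heading=143, move]
FD 14.4: (-4.457,-0.342) -> (-15.957,8.324) [heading=143, move]
Final: pos=(-15.957,8.324), heading=143, 7 segment(s) drawn

Segment endpoints: x in {-14.2, -9.568, -4.936, -0.304, 0, 4.328, 8.96, 13.593}, y in {-13.943, -10.453, -6.962, -3.472, 0.019, 3.509, 7, 7}
xmin=-14.2, ymin=-13.943, xmax=13.593, ymax=7

Answer: -14.2 -13.943 13.593 7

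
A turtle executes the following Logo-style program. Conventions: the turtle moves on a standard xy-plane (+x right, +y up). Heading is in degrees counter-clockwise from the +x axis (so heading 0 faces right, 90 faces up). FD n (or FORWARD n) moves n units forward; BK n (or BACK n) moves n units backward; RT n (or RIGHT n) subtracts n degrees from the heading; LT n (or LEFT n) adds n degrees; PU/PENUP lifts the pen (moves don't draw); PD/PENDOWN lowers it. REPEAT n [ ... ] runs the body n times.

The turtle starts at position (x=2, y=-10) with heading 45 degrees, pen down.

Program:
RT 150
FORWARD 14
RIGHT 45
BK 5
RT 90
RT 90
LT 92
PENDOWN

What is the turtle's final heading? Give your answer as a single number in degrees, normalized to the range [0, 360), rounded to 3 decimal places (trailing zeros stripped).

Executing turtle program step by step:
Start: pos=(2,-10), heading=45, pen down
RT 150: heading 45 -> 255
FD 14: (2,-10) -> (-1.623,-23.523) [heading=255, draw]
RT 45: heading 255 -> 210
BK 5: (-1.623,-23.523) -> (2.707,-21.023) [heading=210, draw]
RT 90: heading 210 -> 120
RT 90: heading 120 -> 30
LT 92: heading 30 -> 122
PD: pen down
Final: pos=(2.707,-21.023), heading=122, 2 segment(s) drawn

Answer: 122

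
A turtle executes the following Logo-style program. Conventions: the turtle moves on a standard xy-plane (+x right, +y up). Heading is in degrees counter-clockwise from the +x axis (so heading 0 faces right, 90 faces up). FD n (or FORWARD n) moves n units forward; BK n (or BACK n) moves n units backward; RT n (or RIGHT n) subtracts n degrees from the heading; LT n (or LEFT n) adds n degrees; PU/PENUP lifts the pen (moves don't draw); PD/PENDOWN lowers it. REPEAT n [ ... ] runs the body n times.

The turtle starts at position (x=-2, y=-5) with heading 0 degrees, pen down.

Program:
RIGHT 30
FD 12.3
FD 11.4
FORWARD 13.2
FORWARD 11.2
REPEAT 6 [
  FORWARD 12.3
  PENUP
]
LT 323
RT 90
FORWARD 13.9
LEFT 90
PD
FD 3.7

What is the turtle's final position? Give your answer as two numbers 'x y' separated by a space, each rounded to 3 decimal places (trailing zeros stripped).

Executing turtle program step by step:
Start: pos=(-2,-5), heading=0, pen down
RT 30: heading 0 -> 330
FD 12.3: (-2,-5) -> (8.652,-11.15) [heading=330, draw]
FD 11.4: (8.652,-11.15) -> (18.525,-16.85) [heading=330, draw]
FD 13.2: (18.525,-16.85) -> (29.956,-23.45) [heading=330, draw]
FD 11.2: (29.956,-23.45) -> (39.656,-29.05) [heading=330, draw]
REPEAT 6 [
  -- iteration 1/6 --
  FD 12.3: (39.656,-29.05) -> (50.308,-35.2) [heading=330, draw]
  PU: pen up
  -- iteration 2/6 --
  FD 12.3: (50.308,-35.2) -> (60.96,-41.35) [heading=330, move]
  PU: pen up
  -- iteration 3/6 --
  FD 12.3: (60.96,-41.35) -> (71.612,-47.5) [heading=330, move]
  PU: pen up
  -- iteration 4/6 --
  FD 12.3: (71.612,-47.5) -> (82.264,-53.65) [heading=330, move]
  PU: pen up
  -- iteration 5/6 --
  FD 12.3: (82.264,-53.65) -> (92.916,-59.8) [heading=330, move]
  PU: pen up
  -- iteration 6/6 --
  FD 12.3: (92.916,-59.8) -> (103.568,-65.95) [heading=330, move]
  PU: pen up
]
LT 323: heading 330 -> 293
RT 90: heading 293 -> 203
FD 13.9: (103.568,-65.95) -> (90.773,-71.381) [heading=203, move]
LT 90: heading 203 -> 293
PD: pen down
FD 3.7: (90.773,-71.381) -> (92.219,-74.787) [heading=293, draw]
Final: pos=(92.219,-74.787), heading=293, 6 segment(s) drawn

Answer: 92.219 -74.787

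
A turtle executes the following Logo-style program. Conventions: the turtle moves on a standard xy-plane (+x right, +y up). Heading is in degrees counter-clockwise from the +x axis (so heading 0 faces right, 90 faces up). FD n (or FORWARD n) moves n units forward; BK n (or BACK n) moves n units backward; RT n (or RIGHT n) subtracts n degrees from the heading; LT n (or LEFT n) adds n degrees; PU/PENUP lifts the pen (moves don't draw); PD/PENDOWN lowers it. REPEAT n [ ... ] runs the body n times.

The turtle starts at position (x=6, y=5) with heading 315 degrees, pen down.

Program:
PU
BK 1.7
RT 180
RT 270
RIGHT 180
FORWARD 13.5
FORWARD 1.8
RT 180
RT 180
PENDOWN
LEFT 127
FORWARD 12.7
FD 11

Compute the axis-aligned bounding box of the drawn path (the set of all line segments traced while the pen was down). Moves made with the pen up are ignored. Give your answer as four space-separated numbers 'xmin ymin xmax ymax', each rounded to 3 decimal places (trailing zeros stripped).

Executing turtle program step by step:
Start: pos=(6,5), heading=315, pen down
PU: pen up
BK 1.7: (6,5) -> (4.798,6.202) [heading=315, move]
RT 180: heading 315 -> 135
RT 270: heading 135 -> 225
RT 180: heading 225 -> 45
FD 13.5: (4.798,6.202) -> (14.344,15.748) [heading=45, move]
FD 1.8: (14.344,15.748) -> (15.617,17.021) [heading=45, move]
RT 180: heading 45 -> 225
RT 180: heading 225 -> 45
PD: pen down
LT 127: heading 45 -> 172
FD 12.7: (15.617,17.021) -> (3.04,18.788) [heading=172, draw]
FD 11: (3.04,18.788) -> (-7.853,20.319) [heading=172, draw]
Final: pos=(-7.853,20.319), heading=172, 2 segment(s) drawn

Segment endpoints: x in {-7.853, 3.04, 15.617}, y in {17.021, 18.788, 20.319}
xmin=-7.853, ymin=17.021, xmax=15.617, ymax=20.319

Answer: -7.853 17.021 15.617 20.319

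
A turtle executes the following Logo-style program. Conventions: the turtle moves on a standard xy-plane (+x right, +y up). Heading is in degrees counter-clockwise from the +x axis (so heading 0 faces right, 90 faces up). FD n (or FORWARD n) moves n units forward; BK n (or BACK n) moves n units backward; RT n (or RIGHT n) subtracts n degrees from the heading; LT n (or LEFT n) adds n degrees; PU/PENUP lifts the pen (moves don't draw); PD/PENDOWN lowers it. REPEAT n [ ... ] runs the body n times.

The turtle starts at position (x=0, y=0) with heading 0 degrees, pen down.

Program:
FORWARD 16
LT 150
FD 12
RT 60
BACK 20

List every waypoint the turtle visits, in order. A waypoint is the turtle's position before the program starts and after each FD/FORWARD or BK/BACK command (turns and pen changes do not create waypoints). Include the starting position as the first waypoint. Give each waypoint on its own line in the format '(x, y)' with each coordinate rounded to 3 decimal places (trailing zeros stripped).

Executing turtle program step by step:
Start: pos=(0,0), heading=0, pen down
FD 16: (0,0) -> (16,0) [heading=0, draw]
LT 150: heading 0 -> 150
FD 12: (16,0) -> (5.608,6) [heading=150, draw]
RT 60: heading 150 -> 90
BK 20: (5.608,6) -> (5.608,-14) [heading=90, draw]
Final: pos=(5.608,-14), heading=90, 3 segment(s) drawn
Waypoints (4 total):
(0, 0)
(16, 0)
(5.608, 6)
(5.608, -14)

Answer: (0, 0)
(16, 0)
(5.608, 6)
(5.608, -14)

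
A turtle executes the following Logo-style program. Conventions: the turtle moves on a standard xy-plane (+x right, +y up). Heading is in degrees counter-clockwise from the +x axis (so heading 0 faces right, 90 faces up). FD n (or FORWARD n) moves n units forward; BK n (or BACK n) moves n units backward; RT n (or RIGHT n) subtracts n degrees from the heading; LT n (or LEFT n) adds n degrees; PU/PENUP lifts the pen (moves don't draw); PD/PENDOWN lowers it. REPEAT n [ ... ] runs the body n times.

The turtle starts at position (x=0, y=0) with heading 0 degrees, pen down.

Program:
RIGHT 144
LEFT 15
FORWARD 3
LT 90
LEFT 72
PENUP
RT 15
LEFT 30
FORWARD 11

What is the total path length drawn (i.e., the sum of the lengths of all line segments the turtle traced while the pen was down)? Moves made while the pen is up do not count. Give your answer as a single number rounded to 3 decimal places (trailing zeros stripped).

Executing turtle program step by step:
Start: pos=(0,0), heading=0, pen down
RT 144: heading 0 -> 216
LT 15: heading 216 -> 231
FD 3: (0,0) -> (-1.888,-2.331) [heading=231, draw]
LT 90: heading 231 -> 321
LT 72: heading 321 -> 33
PU: pen up
RT 15: heading 33 -> 18
LT 30: heading 18 -> 48
FD 11: (-1.888,-2.331) -> (5.472,5.843) [heading=48, move]
Final: pos=(5.472,5.843), heading=48, 1 segment(s) drawn

Segment lengths:
  seg 1: (0,0) -> (-1.888,-2.331), length = 3
Total = 3

Answer: 3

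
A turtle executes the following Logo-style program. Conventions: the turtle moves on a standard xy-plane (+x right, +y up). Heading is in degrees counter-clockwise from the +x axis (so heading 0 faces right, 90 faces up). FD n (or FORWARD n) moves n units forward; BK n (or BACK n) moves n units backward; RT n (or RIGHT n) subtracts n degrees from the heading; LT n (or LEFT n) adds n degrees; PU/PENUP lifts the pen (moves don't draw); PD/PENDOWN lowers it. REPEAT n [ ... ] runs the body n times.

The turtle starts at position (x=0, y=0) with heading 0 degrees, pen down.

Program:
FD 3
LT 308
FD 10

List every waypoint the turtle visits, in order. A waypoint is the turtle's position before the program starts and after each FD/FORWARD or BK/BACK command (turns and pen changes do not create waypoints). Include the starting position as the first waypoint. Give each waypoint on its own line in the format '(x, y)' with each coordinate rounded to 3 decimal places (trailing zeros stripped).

Answer: (0, 0)
(3, 0)
(9.157, -7.88)

Derivation:
Executing turtle program step by step:
Start: pos=(0,0), heading=0, pen down
FD 3: (0,0) -> (3,0) [heading=0, draw]
LT 308: heading 0 -> 308
FD 10: (3,0) -> (9.157,-7.88) [heading=308, draw]
Final: pos=(9.157,-7.88), heading=308, 2 segment(s) drawn
Waypoints (3 total):
(0, 0)
(3, 0)
(9.157, -7.88)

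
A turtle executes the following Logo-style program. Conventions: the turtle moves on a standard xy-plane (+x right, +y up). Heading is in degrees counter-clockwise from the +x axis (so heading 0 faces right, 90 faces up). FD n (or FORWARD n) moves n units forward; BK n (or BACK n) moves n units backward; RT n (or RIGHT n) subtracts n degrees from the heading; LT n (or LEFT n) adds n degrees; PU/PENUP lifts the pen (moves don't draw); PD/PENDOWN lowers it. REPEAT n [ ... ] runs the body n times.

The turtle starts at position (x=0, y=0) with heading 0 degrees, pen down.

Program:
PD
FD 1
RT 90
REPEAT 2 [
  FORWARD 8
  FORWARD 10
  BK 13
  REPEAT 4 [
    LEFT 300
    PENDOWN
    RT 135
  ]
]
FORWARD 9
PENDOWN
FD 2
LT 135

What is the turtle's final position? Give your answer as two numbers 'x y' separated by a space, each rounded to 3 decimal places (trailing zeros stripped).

Answer: -12.856 -2

Derivation:
Executing turtle program step by step:
Start: pos=(0,0), heading=0, pen down
PD: pen down
FD 1: (0,0) -> (1,0) [heading=0, draw]
RT 90: heading 0 -> 270
REPEAT 2 [
  -- iteration 1/2 --
  FD 8: (1,0) -> (1,-8) [heading=270, draw]
  FD 10: (1,-8) -> (1,-18) [heading=270, draw]
  BK 13: (1,-18) -> (1,-5) [heading=270, draw]
  REPEAT 4 [
    -- iteration 1/4 --
    LT 300: heading 270 -> 210
    PD: pen down
    RT 135: heading 210 -> 75
    -- iteration 2/4 --
    LT 300: heading 75 -> 15
    PD: pen down
    RT 135: heading 15 -> 240
    -- iteration 3/4 --
    LT 300: heading 240 -> 180
    PD: pen down
    RT 135: heading 180 -> 45
    -- iteration 4/4 --
    LT 300: heading 45 -> 345
    PD: pen down
    RT 135: heading 345 -> 210
  ]
  -- iteration 2/2 --
  FD 8: (1,-5) -> (-5.928,-9) [heading=210, draw]
  FD 10: (-5.928,-9) -> (-14.588,-14) [heading=210, draw]
  BK 13: (-14.588,-14) -> (-3.33,-7.5) [heading=210, draw]
  REPEAT 4 [
    -- iteration 1/4 --
    LT 300: heading 210 -> 150
    PD: pen down
    RT 135: heading 150 -> 15
    -- iteration 2/4 --
    LT 300: heading 15 -> 315
    PD: pen down
    RT 135: heading 315 -> 180
    -- iteration 3/4 --
    LT 300: heading 180 -> 120
    PD: pen down
    RT 135: heading 120 -> 345
    -- iteration 4/4 --
    LT 300: heading 345 -> 285
    PD: pen down
    RT 135: heading 285 -> 150
  ]
]
FD 9: (-3.33,-7.5) -> (-11.124,-3) [heading=150, draw]
PD: pen down
FD 2: (-11.124,-3) -> (-12.856,-2) [heading=150, draw]
LT 135: heading 150 -> 285
Final: pos=(-12.856,-2), heading=285, 9 segment(s) drawn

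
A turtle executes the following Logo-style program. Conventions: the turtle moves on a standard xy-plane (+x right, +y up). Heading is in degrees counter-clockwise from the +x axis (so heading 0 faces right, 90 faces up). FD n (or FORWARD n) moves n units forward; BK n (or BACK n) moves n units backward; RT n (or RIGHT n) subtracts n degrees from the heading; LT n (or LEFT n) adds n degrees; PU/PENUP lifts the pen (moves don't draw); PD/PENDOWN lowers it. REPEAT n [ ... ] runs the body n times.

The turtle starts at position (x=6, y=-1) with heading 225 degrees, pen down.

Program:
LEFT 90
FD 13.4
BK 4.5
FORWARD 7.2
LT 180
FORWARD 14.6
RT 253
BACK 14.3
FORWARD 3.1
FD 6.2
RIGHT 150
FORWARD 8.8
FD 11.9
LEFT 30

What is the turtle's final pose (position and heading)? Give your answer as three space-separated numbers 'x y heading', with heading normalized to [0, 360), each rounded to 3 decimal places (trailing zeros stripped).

Answer: 8.686 23.041 122

Derivation:
Executing turtle program step by step:
Start: pos=(6,-1), heading=225, pen down
LT 90: heading 225 -> 315
FD 13.4: (6,-1) -> (15.475,-10.475) [heading=315, draw]
BK 4.5: (15.475,-10.475) -> (12.293,-7.293) [heading=315, draw]
FD 7.2: (12.293,-7.293) -> (17.384,-12.384) [heading=315, draw]
LT 180: heading 315 -> 135
FD 14.6: (17.384,-12.384) -> (7.061,-2.061) [heading=135, draw]
RT 253: heading 135 -> 242
BK 14.3: (7.061,-2.061) -> (13.774,10.565) [heading=242, draw]
FD 3.1: (13.774,10.565) -> (12.319,7.828) [heading=242, draw]
FD 6.2: (12.319,7.828) -> (9.408,2.354) [heading=242, draw]
RT 150: heading 242 -> 92
FD 8.8: (9.408,2.354) -> (9.101,11.149) [heading=92, draw]
FD 11.9: (9.101,11.149) -> (8.686,23.041) [heading=92, draw]
LT 30: heading 92 -> 122
Final: pos=(8.686,23.041), heading=122, 9 segment(s) drawn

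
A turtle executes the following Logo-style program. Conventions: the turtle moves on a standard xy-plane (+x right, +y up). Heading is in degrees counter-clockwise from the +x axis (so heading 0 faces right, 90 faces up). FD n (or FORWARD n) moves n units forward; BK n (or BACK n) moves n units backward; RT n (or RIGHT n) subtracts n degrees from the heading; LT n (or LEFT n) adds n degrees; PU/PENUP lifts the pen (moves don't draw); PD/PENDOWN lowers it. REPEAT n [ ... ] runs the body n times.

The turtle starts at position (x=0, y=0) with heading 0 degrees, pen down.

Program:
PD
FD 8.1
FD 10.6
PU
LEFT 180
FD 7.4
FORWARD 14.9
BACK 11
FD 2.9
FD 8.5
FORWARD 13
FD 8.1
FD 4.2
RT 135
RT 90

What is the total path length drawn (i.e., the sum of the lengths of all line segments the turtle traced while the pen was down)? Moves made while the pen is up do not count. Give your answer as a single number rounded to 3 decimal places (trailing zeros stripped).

Answer: 18.7

Derivation:
Executing turtle program step by step:
Start: pos=(0,0), heading=0, pen down
PD: pen down
FD 8.1: (0,0) -> (8.1,0) [heading=0, draw]
FD 10.6: (8.1,0) -> (18.7,0) [heading=0, draw]
PU: pen up
LT 180: heading 0 -> 180
FD 7.4: (18.7,0) -> (11.3,0) [heading=180, move]
FD 14.9: (11.3,0) -> (-3.6,0) [heading=180, move]
BK 11: (-3.6,0) -> (7.4,0) [heading=180, move]
FD 2.9: (7.4,0) -> (4.5,0) [heading=180, move]
FD 8.5: (4.5,0) -> (-4,0) [heading=180, move]
FD 13: (-4,0) -> (-17,0) [heading=180, move]
FD 8.1: (-17,0) -> (-25.1,0) [heading=180, move]
FD 4.2: (-25.1,0) -> (-29.3,0) [heading=180, move]
RT 135: heading 180 -> 45
RT 90: heading 45 -> 315
Final: pos=(-29.3,0), heading=315, 2 segment(s) drawn

Segment lengths:
  seg 1: (0,0) -> (8.1,0), length = 8.1
  seg 2: (8.1,0) -> (18.7,0), length = 10.6
Total = 18.7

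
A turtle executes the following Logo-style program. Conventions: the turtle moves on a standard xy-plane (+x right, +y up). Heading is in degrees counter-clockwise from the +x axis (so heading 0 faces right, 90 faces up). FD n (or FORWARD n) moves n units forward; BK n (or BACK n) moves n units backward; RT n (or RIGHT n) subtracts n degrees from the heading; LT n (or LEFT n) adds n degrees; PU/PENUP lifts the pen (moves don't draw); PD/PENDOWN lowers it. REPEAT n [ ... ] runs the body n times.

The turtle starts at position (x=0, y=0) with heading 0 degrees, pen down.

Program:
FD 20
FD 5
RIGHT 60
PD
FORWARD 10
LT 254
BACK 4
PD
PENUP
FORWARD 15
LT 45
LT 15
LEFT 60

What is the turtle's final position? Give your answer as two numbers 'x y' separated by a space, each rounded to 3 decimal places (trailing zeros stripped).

Executing turtle program step by step:
Start: pos=(0,0), heading=0, pen down
FD 20: (0,0) -> (20,0) [heading=0, draw]
FD 5: (20,0) -> (25,0) [heading=0, draw]
RT 60: heading 0 -> 300
PD: pen down
FD 10: (25,0) -> (30,-8.66) [heading=300, draw]
LT 254: heading 300 -> 194
BK 4: (30,-8.66) -> (33.881,-7.693) [heading=194, draw]
PD: pen down
PU: pen up
FD 15: (33.881,-7.693) -> (19.327,-11.321) [heading=194, move]
LT 45: heading 194 -> 239
LT 15: heading 239 -> 254
LT 60: heading 254 -> 314
Final: pos=(19.327,-11.321), heading=314, 4 segment(s) drawn

Answer: 19.327 -11.321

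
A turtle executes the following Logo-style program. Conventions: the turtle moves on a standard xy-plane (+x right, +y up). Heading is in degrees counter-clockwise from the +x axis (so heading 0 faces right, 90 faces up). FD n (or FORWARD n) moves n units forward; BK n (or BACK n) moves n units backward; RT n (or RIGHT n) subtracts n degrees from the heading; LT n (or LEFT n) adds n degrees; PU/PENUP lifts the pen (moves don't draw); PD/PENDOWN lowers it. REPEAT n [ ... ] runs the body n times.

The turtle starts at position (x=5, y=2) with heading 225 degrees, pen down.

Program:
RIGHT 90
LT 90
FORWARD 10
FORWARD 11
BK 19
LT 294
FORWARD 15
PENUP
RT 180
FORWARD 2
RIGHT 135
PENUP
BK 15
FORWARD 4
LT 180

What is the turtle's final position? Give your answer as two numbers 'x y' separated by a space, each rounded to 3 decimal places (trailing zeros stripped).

Answer: 1.498 9.719

Derivation:
Executing turtle program step by step:
Start: pos=(5,2), heading=225, pen down
RT 90: heading 225 -> 135
LT 90: heading 135 -> 225
FD 10: (5,2) -> (-2.071,-5.071) [heading=225, draw]
FD 11: (-2.071,-5.071) -> (-9.849,-12.849) [heading=225, draw]
BK 19: (-9.849,-12.849) -> (3.586,0.586) [heading=225, draw]
LT 294: heading 225 -> 159
FD 15: (3.586,0.586) -> (-10.418,5.961) [heading=159, draw]
PU: pen up
RT 180: heading 159 -> 339
FD 2: (-10.418,5.961) -> (-8.551,5.245) [heading=339, move]
RT 135: heading 339 -> 204
PU: pen up
BK 15: (-8.551,5.245) -> (5.152,11.346) [heading=204, move]
FD 4: (5.152,11.346) -> (1.498,9.719) [heading=204, move]
LT 180: heading 204 -> 24
Final: pos=(1.498,9.719), heading=24, 4 segment(s) drawn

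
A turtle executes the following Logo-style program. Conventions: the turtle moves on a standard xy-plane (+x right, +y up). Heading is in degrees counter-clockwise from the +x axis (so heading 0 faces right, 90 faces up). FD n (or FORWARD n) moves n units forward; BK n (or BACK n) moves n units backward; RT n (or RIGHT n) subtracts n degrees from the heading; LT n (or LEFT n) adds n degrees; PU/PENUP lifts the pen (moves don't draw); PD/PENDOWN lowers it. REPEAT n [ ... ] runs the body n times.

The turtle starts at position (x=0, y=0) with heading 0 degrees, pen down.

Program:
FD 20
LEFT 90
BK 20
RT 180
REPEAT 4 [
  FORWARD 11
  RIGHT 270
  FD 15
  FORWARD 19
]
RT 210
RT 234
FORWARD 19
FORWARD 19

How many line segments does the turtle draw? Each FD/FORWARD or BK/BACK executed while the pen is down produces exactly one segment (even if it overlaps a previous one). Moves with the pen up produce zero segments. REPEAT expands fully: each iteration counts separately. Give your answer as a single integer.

Answer: 16

Derivation:
Executing turtle program step by step:
Start: pos=(0,0), heading=0, pen down
FD 20: (0,0) -> (20,0) [heading=0, draw]
LT 90: heading 0 -> 90
BK 20: (20,0) -> (20,-20) [heading=90, draw]
RT 180: heading 90 -> 270
REPEAT 4 [
  -- iteration 1/4 --
  FD 11: (20,-20) -> (20,-31) [heading=270, draw]
  RT 270: heading 270 -> 0
  FD 15: (20,-31) -> (35,-31) [heading=0, draw]
  FD 19: (35,-31) -> (54,-31) [heading=0, draw]
  -- iteration 2/4 --
  FD 11: (54,-31) -> (65,-31) [heading=0, draw]
  RT 270: heading 0 -> 90
  FD 15: (65,-31) -> (65,-16) [heading=90, draw]
  FD 19: (65,-16) -> (65,3) [heading=90, draw]
  -- iteration 3/4 --
  FD 11: (65,3) -> (65,14) [heading=90, draw]
  RT 270: heading 90 -> 180
  FD 15: (65,14) -> (50,14) [heading=180, draw]
  FD 19: (50,14) -> (31,14) [heading=180, draw]
  -- iteration 4/4 --
  FD 11: (31,14) -> (20,14) [heading=180, draw]
  RT 270: heading 180 -> 270
  FD 15: (20,14) -> (20,-1) [heading=270, draw]
  FD 19: (20,-1) -> (20,-20) [heading=270, draw]
]
RT 210: heading 270 -> 60
RT 234: heading 60 -> 186
FD 19: (20,-20) -> (1.104,-21.986) [heading=186, draw]
FD 19: (1.104,-21.986) -> (-17.792,-23.972) [heading=186, draw]
Final: pos=(-17.792,-23.972), heading=186, 16 segment(s) drawn
Segments drawn: 16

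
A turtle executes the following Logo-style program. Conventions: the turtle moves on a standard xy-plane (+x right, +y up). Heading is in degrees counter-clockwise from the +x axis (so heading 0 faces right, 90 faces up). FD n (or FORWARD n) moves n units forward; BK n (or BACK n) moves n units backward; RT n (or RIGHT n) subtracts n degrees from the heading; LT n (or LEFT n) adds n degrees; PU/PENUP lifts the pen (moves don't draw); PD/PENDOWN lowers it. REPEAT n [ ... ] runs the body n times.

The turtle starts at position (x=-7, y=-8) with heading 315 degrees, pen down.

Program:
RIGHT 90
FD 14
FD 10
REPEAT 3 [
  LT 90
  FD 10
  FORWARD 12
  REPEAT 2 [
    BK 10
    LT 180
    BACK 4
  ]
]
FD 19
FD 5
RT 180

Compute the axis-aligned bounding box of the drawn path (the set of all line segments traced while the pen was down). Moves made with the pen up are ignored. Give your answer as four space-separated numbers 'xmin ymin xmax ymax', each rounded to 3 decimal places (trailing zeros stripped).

Executing turtle program step by step:
Start: pos=(-7,-8), heading=315, pen down
RT 90: heading 315 -> 225
FD 14: (-7,-8) -> (-16.899,-17.899) [heading=225, draw]
FD 10: (-16.899,-17.899) -> (-23.971,-24.971) [heading=225, draw]
REPEAT 3 [
  -- iteration 1/3 --
  LT 90: heading 225 -> 315
  FD 10: (-23.971,-24.971) -> (-16.899,-32.042) [heading=315, draw]
  FD 12: (-16.899,-32.042) -> (-8.414,-40.527) [heading=315, draw]
  REPEAT 2 [
    -- iteration 1/2 --
    BK 10: (-8.414,-40.527) -> (-15.485,-33.456) [heading=315, draw]
    LT 180: heading 315 -> 135
    BK 4: (-15.485,-33.456) -> (-12.657,-36.284) [heading=135, draw]
    -- iteration 2/2 --
    BK 10: (-12.657,-36.284) -> (-5.586,-43.355) [heading=135, draw]
    LT 180: heading 135 -> 315
    BK 4: (-5.586,-43.355) -> (-8.414,-40.527) [heading=315, draw]
  ]
  -- iteration 2/3 --
  LT 90: heading 315 -> 45
  FD 10: (-8.414,-40.527) -> (-1.343,-33.456) [heading=45, draw]
  FD 12: (-1.343,-33.456) -> (7.142,-24.971) [heading=45, draw]
  REPEAT 2 [
    -- iteration 1/2 --
    BK 10: (7.142,-24.971) -> (0.071,-32.042) [heading=45, draw]
    LT 180: heading 45 -> 225
    BK 4: (0.071,-32.042) -> (2.899,-29.213) [heading=225, draw]
    -- iteration 2/2 --
    BK 10: (2.899,-29.213) -> (9.971,-22.142) [heading=225, draw]
    LT 180: heading 225 -> 45
    BK 4: (9.971,-22.142) -> (7.142,-24.971) [heading=45, draw]
  ]
  -- iteration 3/3 --
  LT 90: heading 45 -> 135
  FD 10: (7.142,-24.971) -> (0.071,-17.899) [heading=135, draw]
  FD 12: (0.071,-17.899) -> (-8.414,-9.414) [heading=135, draw]
  REPEAT 2 [
    -- iteration 1/2 --
    BK 10: (-8.414,-9.414) -> (-1.343,-16.485) [heading=135, draw]
    LT 180: heading 135 -> 315
    BK 4: (-1.343,-16.485) -> (-4.172,-13.657) [heading=315, draw]
    -- iteration 2/2 --
    BK 10: (-4.172,-13.657) -> (-11.243,-6.586) [heading=315, draw]
    LT 180: heading 315 -> 135
    BK 4: (-11.243,-6.586) -> (-8.414,-9.414) [heading=135, draw]
  ]
]
FD 19: (-8.414,-9.414) -> (-21.849,4.021) [heading=135, draw]
FD 5: (-21.849,4.021) -> (-25.385,7.556) [heading=135, draw]
RT 180: heading 135 -> 315
Final: pos=(-25.385,7.556), heading=315, 22 segment(s) drawn

Segment endpoints: x in {-25.385, -23.971, -21.849, -16.899, -15.485, -12.657, -11.243, -8.414, -8.414, -8.414, -8.414, -7, -5.586, -4.172, -1.343, -1.343, 0.071, 0.071, 2.899, 7.142, 7.142, 9.971}, y in {-43.355, -40.527, -40.527, -36.284, -33.456, -33.456, -32.042, -32.042, -29.213, -24.971, -24.971, -22.142, -17.899, -17.899, -16.485, -13.657, -9.414, -8, -6.586, 4.021, 7.556}
xmin=-25.385, ymin=-43.355, xmax=9.971, ymax=7.556

Answer: -25.385 -43.355 9.971 7.556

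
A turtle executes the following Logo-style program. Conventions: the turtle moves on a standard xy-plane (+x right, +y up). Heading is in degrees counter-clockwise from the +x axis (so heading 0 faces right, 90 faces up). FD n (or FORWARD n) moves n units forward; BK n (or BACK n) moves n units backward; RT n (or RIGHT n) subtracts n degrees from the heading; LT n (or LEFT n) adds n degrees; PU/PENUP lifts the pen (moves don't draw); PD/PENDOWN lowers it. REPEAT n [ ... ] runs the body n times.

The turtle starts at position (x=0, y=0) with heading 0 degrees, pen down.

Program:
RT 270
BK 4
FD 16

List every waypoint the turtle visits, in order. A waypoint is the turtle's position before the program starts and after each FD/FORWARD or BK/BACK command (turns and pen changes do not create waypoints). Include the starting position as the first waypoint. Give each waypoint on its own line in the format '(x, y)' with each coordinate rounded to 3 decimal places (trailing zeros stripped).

Answer: (0, 0)
(0, -4)
(0, 12)

Derivation:
Executing turtle program step by step:
Start: pos=(0,0), heading=0, pen down
RT 270: heading 0 -> 90
BK 4: (0,0) -> (0,-4) [heading=90, draw]
FD 16: (0,-4) -> (0,12) [heading=90, draw]
Final: pos=(0,12), heading=90, 2 segment(s) drawn
Waypoints (3 total):
(0, 0)
(0, -4)
(0, 12)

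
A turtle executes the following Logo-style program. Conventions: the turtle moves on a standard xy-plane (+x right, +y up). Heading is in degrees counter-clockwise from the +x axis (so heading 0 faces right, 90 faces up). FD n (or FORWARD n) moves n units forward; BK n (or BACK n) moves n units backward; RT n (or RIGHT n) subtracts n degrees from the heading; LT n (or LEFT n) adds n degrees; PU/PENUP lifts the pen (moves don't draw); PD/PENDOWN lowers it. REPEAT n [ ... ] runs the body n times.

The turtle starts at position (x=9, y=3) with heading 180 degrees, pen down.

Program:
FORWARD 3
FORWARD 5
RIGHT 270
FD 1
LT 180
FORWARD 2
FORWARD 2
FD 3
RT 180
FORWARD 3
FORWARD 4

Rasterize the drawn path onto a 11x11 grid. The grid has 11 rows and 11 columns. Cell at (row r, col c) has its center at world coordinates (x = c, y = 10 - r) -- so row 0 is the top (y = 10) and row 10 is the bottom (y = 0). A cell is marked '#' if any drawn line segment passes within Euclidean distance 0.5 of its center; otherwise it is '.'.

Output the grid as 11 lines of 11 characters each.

Answer: ...........
.#.........
.#.........
.#.........
.#.........
.#.........
.#.........
.#########.
.#.........
...........
...........

Derivation:
Segment 0: (9,3) -> (6,3)
Segment 1: (6,3) -> (1,3)
Segment 2: (1,3) -> (1,2)
Segment 3: (1,2) -> (1,4)
Segment 4: (1,4) -> (1,6)
Segment 5: (1,6) -> (1,9)
Segment 6: (1,9) -> (1,6)
Segment 7: (1,6) -> (1,2)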